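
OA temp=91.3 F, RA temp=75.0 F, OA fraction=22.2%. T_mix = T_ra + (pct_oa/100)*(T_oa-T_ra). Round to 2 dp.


T_mix = 75.0 + (22.2/100)*(91.3-75.0) = 78.62 F

78.62 F


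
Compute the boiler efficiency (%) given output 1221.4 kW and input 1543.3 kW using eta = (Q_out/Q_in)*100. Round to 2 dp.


eta = (1221.4/1543.3)*100 = 79.14 %

79.14 %


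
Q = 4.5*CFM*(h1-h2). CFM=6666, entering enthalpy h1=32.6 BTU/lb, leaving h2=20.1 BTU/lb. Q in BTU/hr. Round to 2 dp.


Q = 4.5 * 6666 * (32.6 - 20.1) = 374962.50 BTU/hr

374962.50 BTU/hr


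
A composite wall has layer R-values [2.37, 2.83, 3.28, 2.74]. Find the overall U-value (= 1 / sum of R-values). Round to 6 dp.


R_total = 2.37 + 2.83 + 3.28 + 2.74 = 11.22
U = 1/11.22 = 0.089127

0.089127


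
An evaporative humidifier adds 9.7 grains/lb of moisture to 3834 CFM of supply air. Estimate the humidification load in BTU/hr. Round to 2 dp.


Q = 0.68 * 3834 * 9.7 = 25289.06 BTU/hr

25289.06 BTU/hr


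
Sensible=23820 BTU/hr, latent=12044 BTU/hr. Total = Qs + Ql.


Qt = 23820 + 12044 = 35864 BTU/hr

35864 BTU/hr


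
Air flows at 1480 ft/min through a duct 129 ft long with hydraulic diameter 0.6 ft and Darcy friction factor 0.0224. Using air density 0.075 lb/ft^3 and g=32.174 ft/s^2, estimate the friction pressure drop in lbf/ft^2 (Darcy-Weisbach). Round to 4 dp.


v_fps = 1480/60 = 24.6667 ft/s
dp = 0.0224*(129/0.6)*0.075*24.6667^2/(2*32.174) = 3.4153 lbf/ft^2

3.4153 lbf/ft^2


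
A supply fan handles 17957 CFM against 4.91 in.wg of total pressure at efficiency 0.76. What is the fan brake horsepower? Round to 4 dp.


BHP = 17957 * 4.91 / (6356 * 0.76) = 18.2523 hp

18.2523 hp


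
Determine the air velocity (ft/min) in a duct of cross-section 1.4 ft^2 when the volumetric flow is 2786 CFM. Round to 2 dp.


V = 2786 / 1.4 = 1990.00 ft/min

1990.00 ft/min


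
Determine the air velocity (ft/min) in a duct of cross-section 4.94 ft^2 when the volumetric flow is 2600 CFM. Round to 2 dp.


V = 2600 / 4.94 = 526.32 ft/min

526.32 ft/min


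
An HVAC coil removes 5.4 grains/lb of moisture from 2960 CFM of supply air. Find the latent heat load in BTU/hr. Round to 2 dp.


Q = 0.68 * 2960 * 5.4 = 10869.12 BTU/hr

10869.12 BTU/hr


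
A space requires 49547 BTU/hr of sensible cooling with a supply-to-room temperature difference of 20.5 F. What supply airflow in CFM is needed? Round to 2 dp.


CFM = 49547 / (1.08 * 20.5) = 2237.90

2237.90 CFM


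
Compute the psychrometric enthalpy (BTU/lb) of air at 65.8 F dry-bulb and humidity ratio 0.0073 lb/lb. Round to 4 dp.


h = 0.24*65.8 + 0.0073*(1061+0.444*65.8) = 23.7506 BTU/lb

23.7506 BTU/lb


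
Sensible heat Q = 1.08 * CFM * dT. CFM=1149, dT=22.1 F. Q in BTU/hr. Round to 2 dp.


Q = 1.08 * 1149 * 22.1 = 27424.33 BTU/hr

27424.33 BTU/hr


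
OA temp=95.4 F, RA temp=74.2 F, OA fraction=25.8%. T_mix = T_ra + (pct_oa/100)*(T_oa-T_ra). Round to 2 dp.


T_mix = 74.2 + (25.8/100)*(95.4-74.2) = 79.67 F

79.67 F


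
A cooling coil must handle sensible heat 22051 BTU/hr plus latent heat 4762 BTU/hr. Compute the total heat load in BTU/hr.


Qt = 22051 + 4762 = 26813 BTU/hr

26813 BTU/hr


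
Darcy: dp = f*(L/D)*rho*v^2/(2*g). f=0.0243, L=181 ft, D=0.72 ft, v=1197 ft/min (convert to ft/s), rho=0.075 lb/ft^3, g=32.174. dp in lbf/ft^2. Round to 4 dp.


v_fps = 1197/60 = 19.95 ft/s
dp = 0.0243*(181/0.72)*0.075*19.95^2/(2*32.174) = 2.8338 lbf/ft^2

2.8338 lbf/ft^2


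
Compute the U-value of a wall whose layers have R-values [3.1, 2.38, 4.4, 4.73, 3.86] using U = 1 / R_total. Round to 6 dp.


R_total = 3.1 + 2.38 + 4.4 + 4.73 + 3.86 = 18.47
U = 1/18.47 = 0.054142

0.054142


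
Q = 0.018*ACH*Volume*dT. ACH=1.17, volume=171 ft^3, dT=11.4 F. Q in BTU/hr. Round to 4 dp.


Q = 0.018 * 1.17 * 171 * 11.4 = 41.0544 BTU/hr

41.0544 BTU/hr


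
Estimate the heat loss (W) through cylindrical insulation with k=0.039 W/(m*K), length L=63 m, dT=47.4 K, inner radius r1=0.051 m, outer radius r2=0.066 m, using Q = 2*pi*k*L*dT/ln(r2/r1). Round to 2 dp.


Q = 2*pi*0.039*63*47.4/ln(0.066/0.051) = 2838.12 W

2838.12 W


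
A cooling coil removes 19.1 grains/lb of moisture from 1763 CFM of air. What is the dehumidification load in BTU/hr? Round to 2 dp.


Q = 0.68 * 1763 * 19.1 = 22897.84 BTU/hr

22897.84 BTU/hr


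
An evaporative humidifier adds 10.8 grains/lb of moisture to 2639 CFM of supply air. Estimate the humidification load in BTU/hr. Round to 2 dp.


Q = 0.68 * 2639 * 10.8 = 19380.82 BTU/hr

19380.82 BTU/hr


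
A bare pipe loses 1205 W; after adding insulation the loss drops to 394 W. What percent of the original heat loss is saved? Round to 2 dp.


Savings = ((1205-394)/1205)*100 = 67.30 %

67.30 %


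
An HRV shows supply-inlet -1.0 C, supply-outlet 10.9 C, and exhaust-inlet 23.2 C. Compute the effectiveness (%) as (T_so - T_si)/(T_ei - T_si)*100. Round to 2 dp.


eff = (10.9-(-1.0))/(23.2-(-1.0))*100 = 49.17 %

49.17 %


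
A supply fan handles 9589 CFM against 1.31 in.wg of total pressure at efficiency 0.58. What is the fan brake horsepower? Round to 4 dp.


BHP = 9589 * 1.31 / (6356 * 0.58) = 3.4075 hp

3.4075 hp


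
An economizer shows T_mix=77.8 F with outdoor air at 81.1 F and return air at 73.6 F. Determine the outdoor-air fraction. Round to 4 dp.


frac = (77.8 - 73.6) / (81.1 - 73.6) = 0.5600

0.5600


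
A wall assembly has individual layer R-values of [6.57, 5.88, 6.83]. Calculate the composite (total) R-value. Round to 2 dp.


R_total = 6.57 + 5.88 + 6.83 = 19.28

19.28


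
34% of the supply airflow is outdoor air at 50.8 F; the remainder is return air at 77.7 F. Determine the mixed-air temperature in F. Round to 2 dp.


T_mix = 0.34*50.8 + 0.66*77.7 = 68.55 F

68.55 F


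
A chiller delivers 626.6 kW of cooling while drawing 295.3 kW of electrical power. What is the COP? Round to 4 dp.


COP = 626.6 / 295.3 = 2.1219

2.1219


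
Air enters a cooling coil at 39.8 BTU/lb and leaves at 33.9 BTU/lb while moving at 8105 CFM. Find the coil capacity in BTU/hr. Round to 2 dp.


Q = 4.5 * 8105 * (39.8 - 33.9) = 215187.75 BTU/hr

215187.75 BTU/hr


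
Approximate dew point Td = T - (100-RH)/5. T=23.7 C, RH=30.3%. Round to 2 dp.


Td = 23.7 - (100-30.3)/5 = 9.76 C

9.76 C


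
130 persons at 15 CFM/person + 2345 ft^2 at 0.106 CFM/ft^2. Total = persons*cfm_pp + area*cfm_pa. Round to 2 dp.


Total = 130*15 + 2345*0.106 = 2198.57 CFM

2198.57 CFM


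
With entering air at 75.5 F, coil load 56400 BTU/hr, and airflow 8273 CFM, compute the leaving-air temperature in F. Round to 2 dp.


dT = 56400/(1.08*8273) = 6.3124
T_leave = 75.5 - 6.3124 = 69.19 F

69.19 F


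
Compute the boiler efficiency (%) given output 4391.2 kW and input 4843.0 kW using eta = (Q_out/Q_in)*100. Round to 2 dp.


eta = (4391.2/4843.0)*100 = 90.67 %

90.67 %


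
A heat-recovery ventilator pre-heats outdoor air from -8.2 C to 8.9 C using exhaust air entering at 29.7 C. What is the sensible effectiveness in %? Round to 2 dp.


eff = (8.9-(-8.2))/(29.7-(-8.2))*100 = 45.12 %

45.12 %


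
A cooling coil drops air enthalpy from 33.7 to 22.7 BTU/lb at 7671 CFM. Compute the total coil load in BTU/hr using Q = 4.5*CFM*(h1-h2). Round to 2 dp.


Q = 4.5 * 7671 * (33.7 - 22.7) = 379714.50 BTU/hr

379714.50 BTU/hr


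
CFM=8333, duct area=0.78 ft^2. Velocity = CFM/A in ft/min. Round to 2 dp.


V = 8333 / 0.78 = 10683.33 ft/min

10683.33 ft/min


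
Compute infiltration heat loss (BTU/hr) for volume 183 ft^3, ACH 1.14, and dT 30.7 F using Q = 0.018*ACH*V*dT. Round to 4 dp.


Q = 0.018 * 1.14 * 183 * 30.7 = 115.2834 BTU/hr

115.2834 BTU/hr


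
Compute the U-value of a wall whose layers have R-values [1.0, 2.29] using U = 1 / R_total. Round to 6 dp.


R_total = 1.0 + 2.29 = 3.29
U = 1/3.29 = 0.303951

0.303951


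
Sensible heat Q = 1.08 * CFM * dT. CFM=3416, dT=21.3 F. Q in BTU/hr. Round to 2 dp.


Q = 1.08 * 3416 * 21.3 = 78581.66 BTU/hr

78581.66 BTU/hr


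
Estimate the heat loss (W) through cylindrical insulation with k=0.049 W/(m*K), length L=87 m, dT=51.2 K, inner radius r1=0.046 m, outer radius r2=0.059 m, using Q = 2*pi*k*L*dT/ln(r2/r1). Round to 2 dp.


Q = 2*pi*0.049*87*51.2/ln(0.059/0.046) = 5509.94 W

5509.94 W


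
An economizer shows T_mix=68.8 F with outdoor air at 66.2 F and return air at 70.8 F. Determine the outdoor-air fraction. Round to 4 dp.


frac = (68.8 - 70.8) / (66.2 - 70.8) = 0.4348

0.4348


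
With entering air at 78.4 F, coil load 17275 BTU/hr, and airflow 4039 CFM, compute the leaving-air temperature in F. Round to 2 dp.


dT = 17275/(1.08*4039) = 3.9602
T_leave = 78.4 - 3.9602 = 74.44 F

74.44 F


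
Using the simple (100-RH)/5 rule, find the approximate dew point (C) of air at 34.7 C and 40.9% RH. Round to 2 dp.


Td = 34.7 - (100-40.9)/5 = 22.88 C

22.88 C


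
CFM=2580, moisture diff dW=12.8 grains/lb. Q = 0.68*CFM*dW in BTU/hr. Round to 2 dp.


Q = 0.68 * 2580 * 12.8 = 22456.32 BTU/hr

22456.32 BTU/hr


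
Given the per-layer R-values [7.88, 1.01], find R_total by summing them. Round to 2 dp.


R_total = 7.88 + 1.01 = 8.89

8.89


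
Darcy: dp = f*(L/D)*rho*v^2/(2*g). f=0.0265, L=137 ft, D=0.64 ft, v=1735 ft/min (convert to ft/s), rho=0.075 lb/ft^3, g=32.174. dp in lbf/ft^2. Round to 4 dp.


v_fps = 1735/60 = 28.9167 ft/s
dp = 0.0265*(137/0.64)*0.075*28.9167^2/(2*32.174) = 5.5285 lbf/ft^2

5.5285 lbf/ft^2


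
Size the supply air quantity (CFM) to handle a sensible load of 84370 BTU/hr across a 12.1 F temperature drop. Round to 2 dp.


CFM = 84370 / (1.08 * 12.1) = 6456.23

6456.23 CFM


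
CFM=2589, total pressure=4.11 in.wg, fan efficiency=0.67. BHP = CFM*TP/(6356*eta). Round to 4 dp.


BHP = 2589 * 4.11 / (6356 * 0.67) = 2.4987 hp

2.4987 hp


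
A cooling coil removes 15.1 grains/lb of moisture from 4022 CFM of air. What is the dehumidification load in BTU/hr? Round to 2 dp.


Q = 0.68 * 4022 * 15.1 = 41297.90 BTU/hr

41297.90 BTU/hr


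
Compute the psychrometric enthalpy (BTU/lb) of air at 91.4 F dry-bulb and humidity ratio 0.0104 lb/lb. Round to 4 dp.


h = 0.24*91.4 + 0.0104*(1061+0.444*91.4) = 33.3924 BTU/lb

33.3924 BTU/lb


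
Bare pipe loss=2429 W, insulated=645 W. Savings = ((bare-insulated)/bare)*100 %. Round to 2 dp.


Savings = ((2429-645)/2429)*100 = 73.45 %

73.45 %


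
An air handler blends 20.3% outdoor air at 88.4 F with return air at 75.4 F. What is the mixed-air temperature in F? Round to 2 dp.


T_mix = 75.4 + (20.3/100)*(88.4-75.4) = 78.04 F

78.04 F


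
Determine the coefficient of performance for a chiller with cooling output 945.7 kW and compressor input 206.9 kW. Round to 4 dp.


COP = 945.7 / 206.9 = 4.5708

4.5708


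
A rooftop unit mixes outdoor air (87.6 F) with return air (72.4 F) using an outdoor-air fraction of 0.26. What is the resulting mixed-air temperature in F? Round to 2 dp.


T_mix = 0.26*87.6 + 0.74*72.4 = 76.35 F

76.35 F


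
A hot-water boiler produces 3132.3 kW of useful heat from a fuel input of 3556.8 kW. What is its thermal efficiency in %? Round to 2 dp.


eta = (3132.3/3556.8)*100 = 88.07 %

88.07 %


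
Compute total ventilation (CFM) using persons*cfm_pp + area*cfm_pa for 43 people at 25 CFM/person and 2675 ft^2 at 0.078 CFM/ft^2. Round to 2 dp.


Total = 43*25 + 2675*0.078 = 1283.65 CFM

1283.65 CFM


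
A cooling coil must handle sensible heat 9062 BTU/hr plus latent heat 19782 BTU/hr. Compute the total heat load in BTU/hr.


Qt = 9062 + 19782 = 28844 BTU/hr

28844 BTU/hr


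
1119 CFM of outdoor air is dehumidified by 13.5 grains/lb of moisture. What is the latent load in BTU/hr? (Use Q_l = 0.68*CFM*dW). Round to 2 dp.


Q = 0.68 * 1119 * 13.5 = 10272.42 BTU/hr

10272.42 BTU/hr


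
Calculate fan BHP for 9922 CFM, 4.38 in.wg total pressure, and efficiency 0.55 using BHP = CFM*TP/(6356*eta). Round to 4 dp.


BHP = 9922 * 4.38 / (6356 * 0.55) = 12.4316 hp

12.4316 hp


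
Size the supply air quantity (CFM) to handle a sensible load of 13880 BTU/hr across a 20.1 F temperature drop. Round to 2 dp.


CFM = 13880 / (1.08 * 20.1) = 639.40

639.40 CFM


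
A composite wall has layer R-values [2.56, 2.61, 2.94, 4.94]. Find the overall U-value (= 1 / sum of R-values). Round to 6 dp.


R_total = 2.56 + 2.61 + 2.94 + 4.94 = 13.05
U = 1/13.05 = 0.076628

0.076628


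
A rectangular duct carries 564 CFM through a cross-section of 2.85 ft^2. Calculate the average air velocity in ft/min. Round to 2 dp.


V = 564 / 2.85 = 197.89 ft/min

197.89 ft/min


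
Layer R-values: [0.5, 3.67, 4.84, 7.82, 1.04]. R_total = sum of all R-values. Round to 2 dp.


R_total = 0.5 + 3.67 + 4.84 + 7.82 + 1.04 = 17.87

17.87


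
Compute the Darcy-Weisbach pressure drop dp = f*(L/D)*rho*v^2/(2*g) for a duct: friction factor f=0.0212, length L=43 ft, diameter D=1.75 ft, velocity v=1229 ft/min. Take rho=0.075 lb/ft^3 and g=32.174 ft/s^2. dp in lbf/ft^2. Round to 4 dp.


v_fps = 1229/60 = 20.4833 ft/s
dp = 0.0212*(43/1.75)*0.075*20.4833^2/(2*32.174) = 0.2547 lbf/ft^2

0.2547 lbf/ft^2


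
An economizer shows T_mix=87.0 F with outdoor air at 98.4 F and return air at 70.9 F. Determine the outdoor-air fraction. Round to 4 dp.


frac = (87.0 - 70.9) / (98.4 - 70.9) = 0.5855

0.5855


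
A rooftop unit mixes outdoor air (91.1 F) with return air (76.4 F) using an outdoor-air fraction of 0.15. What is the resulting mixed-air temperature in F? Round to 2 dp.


T_mix = 0.15*91.1 + 0.85*76.4 = 78.61 F

78.61 F


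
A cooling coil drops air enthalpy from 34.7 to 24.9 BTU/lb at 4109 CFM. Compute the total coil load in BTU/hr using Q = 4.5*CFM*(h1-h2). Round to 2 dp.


Q = 4.5 * 4109 * (34.7 - 24.9) = 181206.90 BTU/hr

181206.90 BTU/hr


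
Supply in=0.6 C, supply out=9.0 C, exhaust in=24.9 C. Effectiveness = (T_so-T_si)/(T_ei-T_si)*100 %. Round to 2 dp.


eff = (9.0-0.6)/(24.9-0.6)*100 = 34.57 %

34.57 %


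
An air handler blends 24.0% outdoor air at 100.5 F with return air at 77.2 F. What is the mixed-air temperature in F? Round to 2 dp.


T_mix = 77.2 + (24.0/100)*(100.5-77.2) = 82.79 F

82.79 F


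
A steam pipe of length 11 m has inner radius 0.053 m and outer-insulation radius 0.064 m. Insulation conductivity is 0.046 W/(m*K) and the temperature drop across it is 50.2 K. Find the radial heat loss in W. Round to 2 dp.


Q = 2*pi*0.046*11*50.2/ln(0.064/0.053) = 846.28 W

846.28 W


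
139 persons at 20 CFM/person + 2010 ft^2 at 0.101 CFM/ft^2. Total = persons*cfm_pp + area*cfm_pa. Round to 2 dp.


Total = 139*20 + 2010*0.101 = 2983.01 CFM

2983.01 CFM


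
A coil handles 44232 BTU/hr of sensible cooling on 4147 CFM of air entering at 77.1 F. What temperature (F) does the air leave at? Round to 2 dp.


dT = 44232/(1.08*4147) = 9.8759
T_leave = 77.1 - 9.8759 = 67.22 F

67.22 F


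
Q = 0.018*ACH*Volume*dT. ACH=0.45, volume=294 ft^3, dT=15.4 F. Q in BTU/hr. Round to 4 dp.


Q = 0.018 * 0.45 * 294 * 15.4 = 36.6736 BTU/hr

36.6736 BTU/hr


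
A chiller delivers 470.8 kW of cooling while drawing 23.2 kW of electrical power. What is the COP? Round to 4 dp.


COP = 470.8 / 23.2 = 20.2931

20.2931


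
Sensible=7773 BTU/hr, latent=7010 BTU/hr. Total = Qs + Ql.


Qt = 7773 + 7010 = 14783 BTU/hr

14783 BTU/hr


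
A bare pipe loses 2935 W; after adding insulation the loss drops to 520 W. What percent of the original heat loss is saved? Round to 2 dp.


Savings = ((2935-520)/2935)*100 = 82.28 %

82.28 %


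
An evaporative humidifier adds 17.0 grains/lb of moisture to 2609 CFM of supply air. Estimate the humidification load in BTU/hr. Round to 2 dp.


Q = 0.68 * 2609 * 17.0 = 30160.04 BTU/hr

30160.04 BTU/hr


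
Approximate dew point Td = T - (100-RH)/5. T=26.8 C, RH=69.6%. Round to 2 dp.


Td = 26.8 - (100-69.6)/5 = 20.72 C

20.72 C


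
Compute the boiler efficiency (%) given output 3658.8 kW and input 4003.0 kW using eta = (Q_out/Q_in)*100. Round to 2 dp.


eta = (3658.8/4003.0)*100 = 91.40 %

91.40 %


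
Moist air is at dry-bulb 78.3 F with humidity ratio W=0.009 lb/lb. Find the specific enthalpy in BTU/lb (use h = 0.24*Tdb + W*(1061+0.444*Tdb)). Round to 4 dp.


h = 0.24*78.3 + 0.009*(1061+0.444*78.3) = 28.6539 BTU/lb

28.6539 BTU/lb


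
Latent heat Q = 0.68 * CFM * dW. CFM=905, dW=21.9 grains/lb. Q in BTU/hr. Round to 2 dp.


Q = 0.68 * 905 * 21.9 = 13477.26 BTU/hr

13477.26 BTU/hr


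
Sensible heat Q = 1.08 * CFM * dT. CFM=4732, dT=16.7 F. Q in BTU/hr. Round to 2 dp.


Q = 1.08 * 4732 * 16.7 = 85346.35 BTU/hr

85346.35 BTU/hr


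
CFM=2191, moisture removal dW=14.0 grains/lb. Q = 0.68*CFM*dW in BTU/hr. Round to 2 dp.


Q = 0.68 * 2191 * 14.0 = 20858.32 BTU/hr

20858.32 BTU/hr


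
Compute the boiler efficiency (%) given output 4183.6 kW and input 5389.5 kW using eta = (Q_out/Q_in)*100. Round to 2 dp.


eta = (4183.6/5389.5)*100 = 77.63 %

77.63 %


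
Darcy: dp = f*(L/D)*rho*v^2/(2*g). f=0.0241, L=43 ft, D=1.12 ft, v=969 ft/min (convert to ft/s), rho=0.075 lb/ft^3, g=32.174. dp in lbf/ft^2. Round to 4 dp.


v_fps = 969/60 = 16.15 ft/s
dp = 0.0241*(43/1.12)*0.075*16.15^2/(2*32.174) = 0.2813 lbf/ft^2

0.2813 lbf/ft^2


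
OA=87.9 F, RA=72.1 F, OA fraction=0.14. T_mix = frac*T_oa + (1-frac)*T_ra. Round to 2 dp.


T_mix = 0.14*87.9 + 0.86*72.1 = 74.31 F

74.31 F


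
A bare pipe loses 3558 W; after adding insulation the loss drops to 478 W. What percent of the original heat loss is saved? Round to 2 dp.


Savings = ((3558-478)/3558)*100 = 86.57 %

86.57 %


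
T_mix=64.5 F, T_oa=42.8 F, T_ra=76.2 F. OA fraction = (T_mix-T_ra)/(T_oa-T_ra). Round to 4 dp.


frac = (64.5 - 76.2) / (42.8 - 76.2) = 0.3503

0.3503


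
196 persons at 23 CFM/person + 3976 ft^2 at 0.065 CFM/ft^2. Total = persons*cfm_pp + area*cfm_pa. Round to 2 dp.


Total = 196*23 + 3976*0.065 = 4766.44 CFM

4766.44 CFM


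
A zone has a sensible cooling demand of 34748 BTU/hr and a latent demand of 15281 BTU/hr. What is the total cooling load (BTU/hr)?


Qt = 34748 + 15281 = 50029 BTU/hr

50029 BTU/hr


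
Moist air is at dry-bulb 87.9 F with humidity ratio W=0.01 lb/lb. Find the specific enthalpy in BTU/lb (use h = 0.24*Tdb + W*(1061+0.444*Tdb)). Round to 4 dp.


h = 0.24*87.9 + 0.01*(1061+0.444*87.9) = 32.0963 BTU/lb

32.0963 BTU/lb


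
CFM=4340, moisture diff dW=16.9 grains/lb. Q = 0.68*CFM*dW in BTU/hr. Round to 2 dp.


Q = 0.68 * 4340 * 16.9 = 49875.28 BTU/hr

49875.28 BTU/hr


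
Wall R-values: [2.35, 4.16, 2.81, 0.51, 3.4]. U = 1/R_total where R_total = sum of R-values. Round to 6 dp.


R_total = 2.35 + 4.16 + 2.81 + 0.51 + 3.4 = 13.23
U = 1/13.23 = 0.075586

0.075586


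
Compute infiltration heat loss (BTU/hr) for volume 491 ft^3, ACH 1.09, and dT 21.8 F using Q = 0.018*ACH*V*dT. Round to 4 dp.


Q = 0.018 * 1.09 * 491 * 21.8 = 210.0086 BTU/hr

210.0086 BTU/hr


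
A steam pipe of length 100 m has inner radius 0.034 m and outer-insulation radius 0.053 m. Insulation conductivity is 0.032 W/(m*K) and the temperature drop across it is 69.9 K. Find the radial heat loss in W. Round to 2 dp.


Q = 2*pi*0.032*100*69.9/ln(0.053/0.034) = 3165.86 W

3165.86 W


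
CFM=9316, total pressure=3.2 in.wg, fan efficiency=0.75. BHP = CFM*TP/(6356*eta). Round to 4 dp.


BHP = 9316 * 3.2 / (6356 * 0.75) = 6.2537 hp

6.2537 hp


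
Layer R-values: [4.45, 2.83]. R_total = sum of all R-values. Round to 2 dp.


R_total = 4.45 + 2.83 = 7.28

7.28


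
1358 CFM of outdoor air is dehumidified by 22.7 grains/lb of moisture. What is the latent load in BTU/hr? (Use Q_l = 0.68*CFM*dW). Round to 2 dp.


Q = 0.68 * 1358 * 22.7 = 20962.09 BTU/hr

20962.09 BTU/hr


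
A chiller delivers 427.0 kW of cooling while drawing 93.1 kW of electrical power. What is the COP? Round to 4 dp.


COP = 427.0 / 93.1 = 4.5865

4.5865


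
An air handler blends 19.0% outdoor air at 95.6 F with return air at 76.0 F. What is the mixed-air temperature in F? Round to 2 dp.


T_mix = 76.0 + (19.0/100)*(95.6-76.0) = 79.72 F

79.72 F


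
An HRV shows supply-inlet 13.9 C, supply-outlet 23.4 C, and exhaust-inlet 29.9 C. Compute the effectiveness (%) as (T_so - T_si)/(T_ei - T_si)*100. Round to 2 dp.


eff = (23.4-13.9)/(29.9-13.9)*100 = 59.38 %

59.38 %


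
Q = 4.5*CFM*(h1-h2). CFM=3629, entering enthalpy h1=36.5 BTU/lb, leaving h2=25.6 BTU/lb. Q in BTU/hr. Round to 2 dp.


Q = 4.5 * 3629 * (36.5 - 25.6) = 178002.45 BTU/hr

178002.45 BTU/hr


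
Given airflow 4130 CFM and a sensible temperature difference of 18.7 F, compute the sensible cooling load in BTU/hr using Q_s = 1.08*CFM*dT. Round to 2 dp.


Q = 1.08 * 4130 * 18.7 = 83409.48 BTU/hr

83409.48 BTU/hr


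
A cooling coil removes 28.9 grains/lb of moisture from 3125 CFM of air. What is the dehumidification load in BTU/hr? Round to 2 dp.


Q = 0.68 * 3125 * 28.9 = 61412.50 BTU/hr

61412.50 BTU/hr


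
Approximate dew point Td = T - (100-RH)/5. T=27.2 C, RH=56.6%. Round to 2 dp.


Td = 27.2 - (100-56.6)/5 = 18.52 C

18.52 C


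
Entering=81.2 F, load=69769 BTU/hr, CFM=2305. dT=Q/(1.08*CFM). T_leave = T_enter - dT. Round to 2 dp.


dT = 69769/(1.08*2305) = 28.0264
T_leave = 81.2 - 28.0264 = 53.17 F

53.17 F


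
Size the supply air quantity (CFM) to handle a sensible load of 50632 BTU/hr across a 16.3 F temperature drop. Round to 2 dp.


CFM = 50632 / (1.08 * 16.3) = 2876.16

2876.16 CFM


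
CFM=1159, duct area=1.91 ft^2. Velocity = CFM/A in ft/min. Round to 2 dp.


V = 1159 / 1.91 = 606.81 ft/min

606.81 ft/min


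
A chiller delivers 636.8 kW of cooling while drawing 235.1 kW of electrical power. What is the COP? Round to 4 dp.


COP = 636.8 / 235.1 = 2.7086

2.7086


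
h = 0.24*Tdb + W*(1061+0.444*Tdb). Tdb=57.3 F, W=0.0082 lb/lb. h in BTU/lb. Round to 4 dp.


h = 0.24*57.3 + 0.0082*(1061+0.444*57.3) = 22.6608 BTU/lb

22.6608 BTU/lb


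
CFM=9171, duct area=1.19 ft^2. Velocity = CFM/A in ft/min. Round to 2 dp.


V = 9171 / 1.19 = 7706.72 ft/min

7706.72 ft/min


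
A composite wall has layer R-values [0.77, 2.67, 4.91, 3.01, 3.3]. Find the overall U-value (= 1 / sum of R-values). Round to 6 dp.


R_total = 0.77 + 2.67 + 4.91 + 3.01 + 3.3 = 14.66
U = 1/14.66 = 0.068213

0.068213


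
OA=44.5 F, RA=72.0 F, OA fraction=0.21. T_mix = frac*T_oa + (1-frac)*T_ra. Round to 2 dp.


T_mix = 0.21*44.5 + 0.79*72.0 = 66.23 F

66.23 F


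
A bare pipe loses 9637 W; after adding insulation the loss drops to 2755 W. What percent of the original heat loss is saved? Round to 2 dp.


Savings = ((9637-2755)/9637)*100 = 71.41 %

71.41 %


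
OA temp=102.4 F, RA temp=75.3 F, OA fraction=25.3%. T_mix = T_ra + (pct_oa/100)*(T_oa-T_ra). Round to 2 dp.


T_mix = 75.3 + (25.3/100)*(102.4-75.3) = 82.16 F

82.16 F


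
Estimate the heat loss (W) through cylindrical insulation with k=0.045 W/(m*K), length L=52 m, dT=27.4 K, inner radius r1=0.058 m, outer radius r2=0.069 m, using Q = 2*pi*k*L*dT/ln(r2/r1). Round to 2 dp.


Q = 2*pi*0.045*52*27.4/ln(0.069/0.058) = 2319.73 W

2319.73 W


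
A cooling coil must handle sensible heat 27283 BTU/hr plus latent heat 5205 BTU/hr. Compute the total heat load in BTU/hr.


Qt = 27283 + 5205 = 32488 BTU/hr

32488 BTU/hr


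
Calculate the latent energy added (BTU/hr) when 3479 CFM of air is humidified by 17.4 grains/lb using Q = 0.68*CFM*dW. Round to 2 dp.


Q = 0.68 * 3479 * 17.4 = 41163.53 BTU/hr

41163.53 BTU/hr


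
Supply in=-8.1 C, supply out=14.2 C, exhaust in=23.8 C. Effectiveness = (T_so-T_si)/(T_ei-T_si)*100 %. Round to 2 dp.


eff = (14.2-(-8.1))/(23.8-(-8.1))*100 = 69.91 %

69.91 %


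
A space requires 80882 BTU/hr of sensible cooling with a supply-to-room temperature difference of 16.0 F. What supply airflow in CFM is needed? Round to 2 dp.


CFM = 80882 / (1.08 * 16.0) = 4680.67

4680.67 CFM


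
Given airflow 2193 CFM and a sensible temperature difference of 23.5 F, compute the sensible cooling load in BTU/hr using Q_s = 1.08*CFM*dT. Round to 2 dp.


Q = 1.08 * 2193 * 23.5 = 55658.34 BTU/hr

55658.34 BTU/hr


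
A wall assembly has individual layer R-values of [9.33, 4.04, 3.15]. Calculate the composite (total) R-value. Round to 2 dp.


R_total = 9.33 + 4.04 + 3.15 = 16.52

16.52


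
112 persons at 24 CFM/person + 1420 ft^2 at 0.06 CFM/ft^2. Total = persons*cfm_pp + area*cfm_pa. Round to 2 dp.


Total = 112*24 + 1420*0.06 = 2773.20 CFM

2773.20 CFM


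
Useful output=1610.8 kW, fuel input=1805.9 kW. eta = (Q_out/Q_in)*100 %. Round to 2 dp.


eta = (1610.8/1805.9)*100 = 89.20 %

89.20 %


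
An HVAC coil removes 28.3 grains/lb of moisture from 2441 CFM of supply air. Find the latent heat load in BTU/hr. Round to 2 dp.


Q = 0.68 * 2441 * 28.3 = 46974.60 BTU/hr

46974.60 BTU/hr


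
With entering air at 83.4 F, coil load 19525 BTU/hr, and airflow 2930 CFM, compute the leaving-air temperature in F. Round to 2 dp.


dT = 19525/(1.08*2930) = 6.1702
T_leave = 83.4 - 6.1702 = 77.23 F

77.23 F


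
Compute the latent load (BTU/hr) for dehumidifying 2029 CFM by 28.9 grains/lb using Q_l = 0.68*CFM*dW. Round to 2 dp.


Q = 0.68 * 2029 * 28.9 = 39873.91 BTU/hr

39873.91 BTU/hr


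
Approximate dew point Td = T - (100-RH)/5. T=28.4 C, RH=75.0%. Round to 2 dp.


Td = 28.4 - (100-75.0)/5 = 23.40 C

23.40 C


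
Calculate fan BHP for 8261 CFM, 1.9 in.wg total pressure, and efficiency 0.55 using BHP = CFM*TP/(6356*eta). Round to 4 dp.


BHP = 8261 * 1.9 / (6356 * 0.55) = 4.4899 hp

4.4899 hp


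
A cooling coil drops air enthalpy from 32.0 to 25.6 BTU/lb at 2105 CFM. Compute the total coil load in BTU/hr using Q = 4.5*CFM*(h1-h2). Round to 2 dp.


Q = 4.5 * 2105 * (32.0 - 25.6) = 60624.00 BTU/hr

60624.00 BTU/hr


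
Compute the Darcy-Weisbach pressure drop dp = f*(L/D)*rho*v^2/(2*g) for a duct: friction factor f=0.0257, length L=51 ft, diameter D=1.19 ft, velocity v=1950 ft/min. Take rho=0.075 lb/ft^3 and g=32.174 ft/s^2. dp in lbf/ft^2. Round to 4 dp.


v_fps = 1950/60 = 32.5 ft/s
dp = 0.0257*(51/1.19)*0.075*32.5^2/(2*32.174) = 1.3560 lbf/ft^2

1.3560 lbf/ft^2


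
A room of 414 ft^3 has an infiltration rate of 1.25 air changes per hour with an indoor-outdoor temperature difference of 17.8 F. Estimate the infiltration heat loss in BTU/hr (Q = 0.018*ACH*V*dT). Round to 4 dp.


Q = 0.018 * 1.25 * 414 * 17.8 = 165.8070 BTU/hr

165.8070 BTU/hr


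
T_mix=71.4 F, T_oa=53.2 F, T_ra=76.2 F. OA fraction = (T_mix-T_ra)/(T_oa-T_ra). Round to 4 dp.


frac = (71.4 - 76.2) / (53.2 - 76.2) = 0.2087

0.2087


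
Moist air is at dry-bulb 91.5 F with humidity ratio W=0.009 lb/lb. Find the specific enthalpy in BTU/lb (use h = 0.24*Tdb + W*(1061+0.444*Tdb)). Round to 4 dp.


h = 0.24*91.5 + 0.009*(1061+0.444*91.5) = 31.8746 BTU/lb

31.8746 BTU/lb


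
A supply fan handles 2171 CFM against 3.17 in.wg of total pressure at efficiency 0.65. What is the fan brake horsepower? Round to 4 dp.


BHP = 2171 * 3.17 / (6356 * 0.65) = 1.6658 hp

1.6658 hp


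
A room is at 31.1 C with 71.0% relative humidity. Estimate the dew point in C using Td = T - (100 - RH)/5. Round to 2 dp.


Td = 31.1 - (100-71.0)/5 = 25.30 C

25.30 C


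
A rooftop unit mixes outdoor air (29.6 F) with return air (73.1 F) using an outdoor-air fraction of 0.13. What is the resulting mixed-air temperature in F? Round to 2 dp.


T_mix = 0.13*29.6 + 0.87*73.1 = 67.45 F

67.45 F


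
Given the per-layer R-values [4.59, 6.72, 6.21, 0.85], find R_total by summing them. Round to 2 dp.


R_total = 4.59 + 6.72 + 6.21 + 0.85 = 18.37

18.37


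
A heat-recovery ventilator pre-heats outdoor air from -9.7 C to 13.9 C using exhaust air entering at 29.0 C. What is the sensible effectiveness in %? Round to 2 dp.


eff = (13.9-(-9.7))/(29.0-(-9.7))*100 = 60.98 %

60.98 %


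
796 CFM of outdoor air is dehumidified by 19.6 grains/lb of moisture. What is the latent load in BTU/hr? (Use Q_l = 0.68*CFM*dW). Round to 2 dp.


Q = 0.68 * 796 * 19.6 = 10609.09 BTU/hr

10609.09 BTU/hr


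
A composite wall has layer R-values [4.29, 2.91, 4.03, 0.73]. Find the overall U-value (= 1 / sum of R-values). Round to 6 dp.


R_total = 4.29 + 2.91 + 4.03 + 0.73 = 11.96
U = 1/11.96 = 0.083612

0.083612


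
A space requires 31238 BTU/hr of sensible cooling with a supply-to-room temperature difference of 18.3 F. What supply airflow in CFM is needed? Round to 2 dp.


CFM = 31238 / (1.08 * 18.3) = 1580.55

1580.55 CFM


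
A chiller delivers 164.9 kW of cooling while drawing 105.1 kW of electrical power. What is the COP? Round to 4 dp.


COP = 164.9 / 105.1 = 1.5690

1.5690


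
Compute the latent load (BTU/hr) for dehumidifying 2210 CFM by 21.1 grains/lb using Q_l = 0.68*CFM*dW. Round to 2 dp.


Q = 0.68 * 2210 * 21.1 = 31709.08 BTU/hr

31709.08 BTU/hr


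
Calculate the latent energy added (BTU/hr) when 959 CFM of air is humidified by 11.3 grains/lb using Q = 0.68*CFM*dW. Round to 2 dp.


Q = 0.68 * 959 * 11.3 = 7368.96 BTU/hr

7368.96 BTU/hr


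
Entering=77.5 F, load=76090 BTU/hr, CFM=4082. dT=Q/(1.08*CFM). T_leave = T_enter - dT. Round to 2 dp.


dT = 76090/(1.08*4082) = 17.2596
T_leave = 77.5 - 17.2596 = 60.24 F

60.24 F


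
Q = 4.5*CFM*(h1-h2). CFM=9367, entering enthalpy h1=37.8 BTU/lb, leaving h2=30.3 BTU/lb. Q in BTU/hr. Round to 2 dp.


Q = 4.5 * 9367 * (37.8 - 30.3) = 316136.25 BTU/hr

316136.25 BTU/hr


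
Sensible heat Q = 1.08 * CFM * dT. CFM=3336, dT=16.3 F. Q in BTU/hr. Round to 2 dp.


Q = 1.08 * 3336 * 16.3 = 58726.94 BTU/hr

58726.94 BTU/hr


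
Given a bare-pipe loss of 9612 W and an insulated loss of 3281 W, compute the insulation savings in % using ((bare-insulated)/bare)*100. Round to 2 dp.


Savings = ((9612-3281)/9612)*100 = 65.87 %

65.87 %


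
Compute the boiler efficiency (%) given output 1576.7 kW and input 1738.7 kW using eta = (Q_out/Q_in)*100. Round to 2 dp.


eta = (1576.7/1738.7)*100 = 90.68 %

90.68 %


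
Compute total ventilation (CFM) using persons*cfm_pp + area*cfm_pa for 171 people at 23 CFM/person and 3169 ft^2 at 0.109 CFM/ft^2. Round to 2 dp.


Total = 171*23 + 3169*0.109 = 4278.42 CFM

4278.42 CFM


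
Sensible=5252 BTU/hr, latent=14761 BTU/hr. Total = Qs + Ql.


Qt = 5252 + 14761 = 20013 BTU/hr

20013 BTU/hr


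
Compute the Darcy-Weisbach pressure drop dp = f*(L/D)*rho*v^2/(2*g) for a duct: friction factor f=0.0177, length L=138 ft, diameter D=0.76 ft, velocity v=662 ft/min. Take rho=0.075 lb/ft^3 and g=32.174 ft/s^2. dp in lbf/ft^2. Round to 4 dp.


v_fps = 662/60 = 11.0333 ft/s
dp = 0.0177*(138/0.76)*0.075*11.0333^2/(2*32.174) = 0.4560 lbf/ft^2

0.4560 lbf/ft^2


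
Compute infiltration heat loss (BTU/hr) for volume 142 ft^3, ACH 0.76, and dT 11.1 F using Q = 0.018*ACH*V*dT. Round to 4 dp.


Q = 0.018 * 0.76 * 142 * 11.1 = 21.5624 BTU/hr

21.5624 BTU/hr


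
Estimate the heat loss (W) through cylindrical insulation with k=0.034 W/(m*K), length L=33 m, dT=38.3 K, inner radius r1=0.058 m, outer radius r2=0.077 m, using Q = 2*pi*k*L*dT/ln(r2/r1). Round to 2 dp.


Q = 2*pi*0.034*33*38.3/ln(0.077/0.058) = 952.86 W

952.86 W


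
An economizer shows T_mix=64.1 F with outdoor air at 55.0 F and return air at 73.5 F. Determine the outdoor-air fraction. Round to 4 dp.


frac = (64.1 - 73.5) / (55.0 - 73.5) = 0.5081

0.5081


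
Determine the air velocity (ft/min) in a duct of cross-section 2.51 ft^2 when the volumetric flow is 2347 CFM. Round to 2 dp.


V = 2347 / 2.51 = 935.06 ft/min

935.06 ft/min


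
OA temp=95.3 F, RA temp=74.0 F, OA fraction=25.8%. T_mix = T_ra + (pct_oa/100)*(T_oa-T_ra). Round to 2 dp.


T_mix = 74.0 + (25.8/100)*(95.3-74.0) = 79.50 F

79.50 F


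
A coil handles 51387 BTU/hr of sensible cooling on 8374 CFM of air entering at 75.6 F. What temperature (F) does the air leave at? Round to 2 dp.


dT = 51387/(1.08*8374) = 5.6819
T_leave = 75.6 - 5.6819 = 69.92 F

69.92 F


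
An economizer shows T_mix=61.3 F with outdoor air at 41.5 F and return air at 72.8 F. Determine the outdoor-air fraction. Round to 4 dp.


frac = (61.3 - 72.8) / (41.5 - 72.8) = 0.3674

0.3674


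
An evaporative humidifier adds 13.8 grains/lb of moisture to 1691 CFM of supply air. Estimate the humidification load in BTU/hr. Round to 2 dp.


Q = 0.68 * 1691 * 13.8 = 15868.34 BTU/hr

15868.34 BTU/hr


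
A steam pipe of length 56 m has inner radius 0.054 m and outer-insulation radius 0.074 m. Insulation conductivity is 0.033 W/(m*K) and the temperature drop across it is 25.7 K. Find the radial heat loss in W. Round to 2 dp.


Q = 2*pi*0.033*56*25.7/ln(0.074/0.054) = 947.09 W

947.09 W


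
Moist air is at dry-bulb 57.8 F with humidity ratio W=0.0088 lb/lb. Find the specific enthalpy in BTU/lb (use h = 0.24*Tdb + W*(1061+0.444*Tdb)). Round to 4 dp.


h = 0.24*57.8 + 0.0088*(1061+0.444*57.8) = 23.4346 BTU/lb

23.4346 BTU/lb


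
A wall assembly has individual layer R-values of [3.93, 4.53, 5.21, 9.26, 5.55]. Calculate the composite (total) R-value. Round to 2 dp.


R_total = 3.93 + 4.53 + 5.21 + 9.26 + 5.55 = 28.48

28.48


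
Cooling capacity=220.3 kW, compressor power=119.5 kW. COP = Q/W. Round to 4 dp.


COP = 220.3 / 119.5 = 1.8435

1.8435


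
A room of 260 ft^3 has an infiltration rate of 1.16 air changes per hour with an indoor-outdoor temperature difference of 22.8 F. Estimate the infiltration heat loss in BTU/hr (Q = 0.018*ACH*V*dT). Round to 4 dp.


Q = 0.018 * 1.16 * 260 * 22.8 = 123.7766 BTU/hr

123.7766 BTU/hr


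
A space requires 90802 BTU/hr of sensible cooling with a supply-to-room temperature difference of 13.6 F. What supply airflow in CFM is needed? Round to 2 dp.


CFM = 90802 / (1.08 * 13.6) = 6182.05

6182.05 CFM


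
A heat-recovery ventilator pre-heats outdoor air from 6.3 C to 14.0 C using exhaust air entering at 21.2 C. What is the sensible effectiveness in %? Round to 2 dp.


eff = (14.0-6.3)/(21.2-6.3)*100 = 51.68 %

51.68 %


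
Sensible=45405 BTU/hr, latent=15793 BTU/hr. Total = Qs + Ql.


Qt = 45405 + 15793 = 61198 BTU/hr

61198 BTU/hr


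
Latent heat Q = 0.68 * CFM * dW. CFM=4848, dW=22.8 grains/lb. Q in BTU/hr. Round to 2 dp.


Q = 0.68 * 4848 * 22.8 = 75163.39 BTU/hr

75163.39 BTU/hr


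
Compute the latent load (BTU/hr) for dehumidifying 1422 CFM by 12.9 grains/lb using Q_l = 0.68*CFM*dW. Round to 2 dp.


Q = 0.68 * 1422 * 12.9 = 12473.78 BTU/hr

12473.78 BTU/hr


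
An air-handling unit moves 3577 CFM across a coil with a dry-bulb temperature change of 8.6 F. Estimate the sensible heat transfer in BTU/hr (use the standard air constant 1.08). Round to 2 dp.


Q = 1.08 * 3577 * 8.6 = 33223.18 BTU/hr

33223.18 BTU/hr


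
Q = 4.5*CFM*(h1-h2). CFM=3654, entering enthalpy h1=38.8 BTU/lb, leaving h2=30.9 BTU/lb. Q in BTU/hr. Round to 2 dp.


Q = 4.5 * 3654 * (38.8 - 30.9) = 129899.70 BTU/hr

129899.70 BTU/hr


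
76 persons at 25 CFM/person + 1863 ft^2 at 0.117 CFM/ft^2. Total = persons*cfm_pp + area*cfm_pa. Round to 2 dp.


Total = 76*25 + 1863*0.117 = 2117.97 CFM

2117.97 CFM


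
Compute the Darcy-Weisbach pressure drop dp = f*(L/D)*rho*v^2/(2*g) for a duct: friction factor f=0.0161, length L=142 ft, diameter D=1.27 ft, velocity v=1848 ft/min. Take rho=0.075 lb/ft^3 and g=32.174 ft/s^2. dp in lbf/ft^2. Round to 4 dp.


v_fps = 1848/60 = 30.8 ft/s
dp = 0.0161*(142/1.27)*0.075*30.8^2/(2*32.174) = 1.9904 lbf/ft^2

1.9904 lbf/ft^2


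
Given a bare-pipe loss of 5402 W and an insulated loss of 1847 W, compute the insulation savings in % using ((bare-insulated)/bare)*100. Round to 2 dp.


Savings = ((5402-1847)/5402)*100 = 65.81 %

65.81 %


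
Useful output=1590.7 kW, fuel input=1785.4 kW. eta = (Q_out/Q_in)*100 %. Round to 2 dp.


eta = (1590.7/1785.4)*100 = 89.09 %

89.09 %


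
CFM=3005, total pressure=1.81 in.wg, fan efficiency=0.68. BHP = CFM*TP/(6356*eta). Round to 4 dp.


BHP = 3005 * 1.81 / (6356 * 0.68) = 1.2584 hp

1.2584 hp


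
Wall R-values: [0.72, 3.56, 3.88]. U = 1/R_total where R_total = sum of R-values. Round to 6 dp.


R_total = 0.72 + 3.56 + 3.88 = 8.16
U = 1/8.16 = 0.122549

0.122549


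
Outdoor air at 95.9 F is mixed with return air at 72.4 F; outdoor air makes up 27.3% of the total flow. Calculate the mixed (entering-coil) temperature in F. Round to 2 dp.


T_mix = 72.4 + (27.3/100)*(95.9-72.4) = 78.82 F

78.82 F


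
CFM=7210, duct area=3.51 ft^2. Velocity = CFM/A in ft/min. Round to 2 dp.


V = 7210 / 3.51 = 2054.13 ft/min

2054.13 ft/min


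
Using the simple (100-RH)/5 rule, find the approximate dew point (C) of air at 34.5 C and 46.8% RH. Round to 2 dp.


Td = 34.5 - (100-46.8)/5 = 23.86 C

23.86 C


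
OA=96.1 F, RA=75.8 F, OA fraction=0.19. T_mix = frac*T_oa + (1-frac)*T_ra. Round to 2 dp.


T_mix = 0.19*96.1 + 0.81*75.8 = 79.66 F

79.66 F


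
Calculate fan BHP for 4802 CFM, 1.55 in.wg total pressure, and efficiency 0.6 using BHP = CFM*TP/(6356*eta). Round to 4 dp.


BHP = 4802 * 1.55 / (6356 * 0.6) = 1.9517 hp

1.9517 hp


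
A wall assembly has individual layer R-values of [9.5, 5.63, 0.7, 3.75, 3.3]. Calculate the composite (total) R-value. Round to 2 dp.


R_total = 9.5 + 5.63 + 0.7 + 3.75 + 3.3 = 22.88

22.88


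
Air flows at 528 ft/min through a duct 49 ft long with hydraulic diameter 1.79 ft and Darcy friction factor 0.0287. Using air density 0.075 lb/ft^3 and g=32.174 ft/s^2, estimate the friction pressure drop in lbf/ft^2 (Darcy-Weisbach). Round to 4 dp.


v_fps = 528/60 = 8.8 ft/s
dp = 0.0287*(49/1.79)*0.075*8.8^2/(2*32.174) = 0.0709 lbf/ft^2

0.0709 lbf/ft^2


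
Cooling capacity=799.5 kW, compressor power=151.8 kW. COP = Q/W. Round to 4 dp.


COP = 799.5 / 151.8 = 5.2668

5.2668


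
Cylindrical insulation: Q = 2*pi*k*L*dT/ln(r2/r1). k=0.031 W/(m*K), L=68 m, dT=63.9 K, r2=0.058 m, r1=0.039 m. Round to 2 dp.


Q = 2*pi*0.031*68*63.9/ln(0.058/0.039) = 2132.51 W

2132.51 W


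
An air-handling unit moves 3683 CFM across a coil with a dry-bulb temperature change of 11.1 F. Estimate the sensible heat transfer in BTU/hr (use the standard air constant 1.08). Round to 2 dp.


Q = 1.08 * 3683 * 11.1 = 44151.80 BTU/hr

44151.80 BTU/hr


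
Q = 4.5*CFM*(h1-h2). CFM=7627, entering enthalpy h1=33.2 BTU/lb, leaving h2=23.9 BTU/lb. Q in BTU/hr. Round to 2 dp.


Q = 4.5 * 7627 * (33.2 - 23.9) = 319189.95 BTU/hr

319189.95 BTU/hr


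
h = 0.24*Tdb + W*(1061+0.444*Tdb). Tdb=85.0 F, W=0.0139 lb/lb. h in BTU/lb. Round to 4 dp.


h = 0.24*85.0 + 0.0139*(1061+0.444*85.0) = 35.6725 BTU/lb

35.6725 BTU/lb


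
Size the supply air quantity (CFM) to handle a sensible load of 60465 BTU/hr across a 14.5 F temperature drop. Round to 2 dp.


CFM = 60465 / (1.08 * 14.5) = 3861.11

3861.11 CFM


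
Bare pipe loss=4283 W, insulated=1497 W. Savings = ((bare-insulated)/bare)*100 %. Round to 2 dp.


Savings = ((4283-1497)/4283)*100 = 65.05 %

65.05 %


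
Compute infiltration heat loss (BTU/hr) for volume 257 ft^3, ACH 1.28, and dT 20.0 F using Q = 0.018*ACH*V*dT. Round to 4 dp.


Q = 0.018 * 1.28 * 257 * 20.0 = 118.4256 BTU/hr

118.4256 BTU/hr


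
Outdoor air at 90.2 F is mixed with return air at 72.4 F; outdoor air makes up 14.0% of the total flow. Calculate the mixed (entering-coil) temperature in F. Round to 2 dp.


T_mix = 72.4 + (14.0/100)*(90.2-72.4) = 74.89 F

74.89 F
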